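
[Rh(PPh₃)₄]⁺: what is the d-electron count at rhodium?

d8

Ligand charges: triphenylphosphine is neutral. With an overall charge of +1 the rhodium centre must be in the +1 oxidation state.
Rhodium is a group-9 element; Rh(I) is therefore d⁸.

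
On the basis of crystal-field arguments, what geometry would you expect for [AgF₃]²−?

trigonal planar

Ligand charges: each fluoride is −1. With an overall charge of −2 the silver centre must be in the +1 oxidation state.
Group 11 minus oxidation state 1 gives a d¹⁰ configuration.
Coordination number: 3.
Three ligands around a d¹⁰ centre minimise repulsion in a trigonal-planar arrangement.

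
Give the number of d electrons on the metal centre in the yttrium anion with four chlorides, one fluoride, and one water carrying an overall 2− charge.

d0

Ligand charges: each chloride is −1; each fluoride is −1; water is neutral. With an overall charge of −2 the yttrium centre must be in the +3 oxidation state.
Y sits in group 3, so the d-electron count is 3 − 3 = 0.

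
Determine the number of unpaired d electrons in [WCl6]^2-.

2 unpaired electrons

Ligand charges: each chloride is −1. With an overall charge of −2 the tungsten centre must be in the +4 oxidation state.
Tungsten is a group-6 element; W(IV) is therefore d².
In an octahedral field the d² configuration is t₂g²e_g⁰ (only one arrangement possible), giving 2 unpaired electrons.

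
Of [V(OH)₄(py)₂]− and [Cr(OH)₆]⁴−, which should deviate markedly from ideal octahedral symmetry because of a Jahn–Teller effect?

[V(OH)₄(py)₂]−: Ligand charges: each hydroxide is −1; pyridine is neutral. With an overall charge of −1 the vanadium centre must be in the +3 oxidation state. Vanadium is a group-5 element; V(III) is therefore d². The d² configuration leaves the e_g set evenly filled (or empty) — no strong Jahn–Teller driving force.
[Cr(OH)₆]⁴−: Ligand charges: each hydroxide is −1. With an overall charge of −4 the chromium centre must be in the +2 oxidation state. Group 6 minus oxidation state 2 gives a d⁴ configuration. Hydroxide is a weak-field ligand for a first-row metal, so the complex is high-spin. The t₂g³e_g¹ (high-spin) configuration has an unevenly filled e_g set; the Jahn–Teller theorem predicts a tetragonal distortion (typically axial elongation) to lift the degeneracy.

[Cr(OH)₆]⁴−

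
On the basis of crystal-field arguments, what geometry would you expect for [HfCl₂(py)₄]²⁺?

Summing ligand charges against the +2 overall charge gives an oxidation state of +4 for hafnium.
Group 4 minus oxidation state 4 gives a d⁰ configuration.
Coordination number: 6.
Six donors around a single metal centre give an octahedral coordination sphere.

octahedral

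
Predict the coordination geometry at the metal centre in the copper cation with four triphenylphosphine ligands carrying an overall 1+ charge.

tetrahedral

Summing ligand charges against the +1 overall charge gives an oxidation state of +1 for copper.
Copper is a group-11 element; Cu(I) is therefore d¹⁰.
With 4 monodentate ligands the coordination number is 4.
A d¹⁰ ion has no crystal-field stabilisation preference between square planar and tetrahedral, so four ligands adopt the sterically favoured tetrahedral geometry.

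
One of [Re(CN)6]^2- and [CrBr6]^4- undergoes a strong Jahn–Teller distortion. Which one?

[CrBr6]^4-

[Re(CN)6]^2-: Ligand charges: each cyanide is −1. With an overall charge of −2 the rhenium centre must be in the +4 oxidation state. Rhenium is a group-7 element; Re(IV) is therefore d³. The d³ configuration leaves the e_g set evenly filled (or empty) — no strong Jahn–Teller driving force.
[CrBr6]^4-: Each bromide is −1; balancing the −4 overall charge requires Cr(II). Chromium is a group-6 element; Cr(II) is therefore d⁴. Bromide is a weak-field ligand for a first-row metal, so the complex is high-spin. The t₂g³e_g¹ (high-spin) configuration has an unevenly filled e_g set; the Jahn–Teller theorem predicts a tetragonal distortion (typically axial elongation) to lift the degeneracy.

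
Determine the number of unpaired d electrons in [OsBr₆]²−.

2

Summing ligand charges against the −2 overall charge gives an oxidation state of +4 for osmium.
Group 8 minus oxidation state 4 gives a d⁴ configuration.
The spin state decides the count: a 5d ion has a large Δₒ and is invariably low-spin.
An octahedral low-spin d⁴ ion is t₂g⁴e_g⁰, giving 2 unpaired electrons.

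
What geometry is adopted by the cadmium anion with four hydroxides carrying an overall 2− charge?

tetrahedral

Ligand charges: each hydroxide is −1. With an overall charge of −2 the cadmium centre must be in the +2 oxidation state.
Group 12 minus oxidation state 2 gives a d¹⁰ configuration.
Coordination number: 4.
A d¹⁰ ion has no crystal-field stabilisation preference between square planar and tetrahedral, so four ligands adopt the sterically favoured tetrahedral geometry.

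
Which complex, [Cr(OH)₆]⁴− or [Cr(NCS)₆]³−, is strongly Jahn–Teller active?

[Cr(OH)₆]⁴−

[Cr(OH)₆]⁴−: Summing ligand charges against the −4 overall charge gives an oxidation state of +2 for chromium. Group 6 minus oxidation state 2 gives a d⁴ configuration. Hydroxide is a weak-field ligand for a first-row metal, so the complex is high-spin. The t₂g³e_g¹ (high-spin) configuration has an unevenly filled e_g set; the Jahn–Teller theorem predicts a tetragonal distortion (typically axial elongation) to lift the degeneracy.
[Cr(NCS)₆]³−: Ligand charges: each isothiocyanate is −1. With an overall charge of −3 the chromium centre must be in the +3 oxidation state. Group 6 minus oxidation state 3 gives a d³ configuration. The d³ configuration leaves the e_g set evenly filled (or empty) — no strong Jahn–Teller driving force.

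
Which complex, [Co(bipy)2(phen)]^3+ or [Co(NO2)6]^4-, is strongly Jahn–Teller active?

[Co(NO2)6]^4-

[Co(bipy)2(phen)]^3+: Summing ligand charges against the +3 overall charge gives an oxidation state of +3 for cobalt. Group 9 minus oxidation state 3 gives a d⁶ configuration. Co(III) has an exceptionally large octahedral splitting and is low-spin with essentially every ligand except fluoride. The d⁶ configuration leaves the e_g set evenly filled (or empty) — no strong Jahn–Teller driving force.
[Co(NO2)6]^4-: Ligand charges: each nitro (N-bound nitrite) is −1. With an overall charge of −4 the cobalt centre must be in the +2 oxidation state. Group 9 minus oxidation state 2 gives a d⁷ configuration. Nitro (N-bound nitrite) is a strong-field ligand (high in the spectrochemical series) for a first-row metal, so the complex is low-spin. The t₂g⁶e_g¹ (low-spin) configuration has an unevenly filled e_g set; the Jahn–Teller theorem predicts a tetragonal distortion (typically axial elongation) to lift the degeneracy.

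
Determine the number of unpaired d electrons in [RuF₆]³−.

Summing ligand charges against the −3 overall charge gives an oxidation state of +3 for ruthenium.
Group 8 minus oxidation state 3 gives a d⁵ configuration.
The spin state decides the count: a 4d ion has a large Δₒ and is invariably low-spin.
An octahedral low-spin d⁵ ion is t₂g⁵e_g⁰, giving 1 unpaired electron.

1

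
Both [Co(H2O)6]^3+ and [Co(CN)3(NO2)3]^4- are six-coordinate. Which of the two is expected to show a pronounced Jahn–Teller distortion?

[Co(CN)3(NO2)3]^4-

[Co(H2O)6]^3+: Water is neutral; balancing the +3 overall charge requires Co(III). Group 9 minus oxidation state 3 gives a d⁶ configuration. Co(III) has an exceptionally large octahedral splitting and is low-spin with essentially every ligand except fluoride. The d⁶ configuration leaves the e_g set evenly filled (or empty) — no strong Jahn–Teller driving force.
[Co(CN)3(NO2)3]^4-: Summing ligand charges against the −4 overall charge gives an oxidation state of +2 for cobalt. Cobalt is a group-9 element; Co(II) is therefore d⁷. Cyanide and nitro (N-bound nitrite) are strong-field ligands (high in the spectrochemical series) for a first-row metal, so the complex is low-spin. The t₂g⁶e_g¹ (low-spin) configuration has an unevenly filled e_g set; the Jahn–Teller theorem predicts a tetragonal distortion (typically axial elongation) to lift the degeneracy.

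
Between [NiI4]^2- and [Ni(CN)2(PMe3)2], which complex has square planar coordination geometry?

[Ni(CN)2(PMe3)2]

For [NiI4]^2-: Ligand charges: each iodide is −1. With an overall charge of −2 the nickel centre must be in the +2 oxidation state. Ni sits in group 10, so the d-electron count is 10 − 2 = 8. Iodide is a weak-field ligand. With weak-field ligands the CFSE gain from square planar is small, so a 3d d⁸ ion takes the sterically preferred tetrahedral geometry. → tetrahedral.
For [Ni(CN)2(PMe3)2]: Ligand charges: each cyanide is −1; trimethylphosphine is neutral. With an overall charge of 0 the nickel centre must be in the +2 oxidation state. Ni sits in group 10, so the d-electron count is 10 − 2 = 8. Cyanide and trimethylphosphine are strong-field ligands (high in the spectrochemical series). A 3d d⁸ ion with strong-field ligands gains enough CFSE to favour square planar over tetrahedral. → square planar.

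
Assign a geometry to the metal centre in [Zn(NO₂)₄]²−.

tetrahedral

Ligand charges: each nitro (N-bound nitrite) is −1. With an overall charge of −2 the zinc centre must be in the +2 oxidation state.
Zinc is a group-12 element; Zn(II) is therefore d¹⁰.
Coordination number: 4.
A d¹⁰ ion has no crystal-field stabilisation preference between square planar and tetrahedral, so four ligands adopt the sterically favoured tetrahedral geometry.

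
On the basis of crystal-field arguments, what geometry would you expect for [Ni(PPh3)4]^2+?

Ligand charges: triphenylphosphine is neutral. With an overall charge of +2 the nickel centre must be in the +2 oxidation state.
Nickel is a group-10 element; Ni(II) is therefore d⁸.
Coordination number: 4.
Triphenylphosphine is a strong-field ligand (high in the spectrochemical series).
A 3d d⁸ ion with strong-field ligands gains enough CFSE to favour square planar over tetrahedral.

square planar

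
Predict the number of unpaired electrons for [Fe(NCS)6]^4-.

Each isothiocyanate is −1; balancing the −4 overall charge requires Fe(II).
Group 8 minus oxidation state 2 gives a d⁶ configuration.
The spin state decides the count: Isothiocyanate is a weak-field ligand for a first-row metal, so the complex is high-spin.
An octahedral high-spin d⁶ ion is t₂g⁴e_g², giving 4 unpaired electrons.

4 unpaired electrons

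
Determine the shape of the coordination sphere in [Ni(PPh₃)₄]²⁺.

Triphenylphosphine is neutral; balancing the +2 overall charge requires Ni(II).
Nickel is a group-10 element; Ni(II) is therefore d⁸.
Coordination number: 4.
Triphenylphosphine is a strong-field ligand (high in the spectrochemical series).
A 3d d⁸ ion with strong-field ligands gains enough CFSE to favour square planar over tetrahedral.

square planar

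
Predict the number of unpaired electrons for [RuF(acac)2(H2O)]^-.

Ligand charges: each fluoride is −1; each acetylacetonate is −1; water is neutral. With an overall charge of −1 the ruthenium centre must be in the +2 oxidation state.
Group 8 minus oxidation state 2 gives a d⁶ configuration.
Counting donor atoms: 1×fluoride (monodentate) → 1 donor; 2×acetylacetonate (bidentate) → 4 donors; 1×water (monodentate) → 1 donor. Coordination number = 6.
The spin state decides the count: a 4d ion has a large Δₒ and is invariably low-spin.
An octahedral low-spin d⁶ ion is t₂g⁶e_g⁰, giving 0 unpaired electrons.

0 unpaired electrons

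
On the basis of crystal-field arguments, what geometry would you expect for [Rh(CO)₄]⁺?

Ligand charges: carbonyl is neutral. With an overall charge of +1 the rhodium centre must be in the +1 oxidation state.
Rhodium is a group-9 element; Rh(I) is therefore d⁸.
With 4 monodentate ligands the coordination number is 4.
A 4d d⁸ ion has a large crystal-field splitting; square planar leaves the high-energy d_{x²−y²} orbital empty and maximises CFSE.

square planar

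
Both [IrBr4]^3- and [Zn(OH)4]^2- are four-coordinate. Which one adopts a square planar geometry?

For [IrBr4]^3-: Ligand charges: each bromide is −1. With an overall charge of −3 the iridium centre must be in the +1 oxidation state. Iridium is a group-9 element; Ir(I) is therefore d⁸. A 5d d⁸ ion has a large crystal-field splitting; square planar leaves the high-energy d_{x²−y²} orbital empty and maximises CFSE. → square planar.
For [Zn(OH)4]^2-: Ligand charges: each hydroxide is −1. With an overall charge of −2 the zinc centre must be in the +2 oxidation state. Zn sits in group 12, so the d-electron count is 12 − 2 = 10. A d¹⁰ ion has no crystal-field stabilisation preference between square planar and tetrahedral, so four ligands adopt the sterically favoured tetrahedral geometry. → tetrahedral.

[IrBr4]^3-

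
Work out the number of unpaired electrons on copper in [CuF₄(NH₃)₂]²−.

1 unpaired electron

Each fluoride is −1; ammonia is neutral; balancing the −2 overall charge requires Cu(II).
Cu sits in group 11, so the d-electron count is 11 − 2 = 9.
In an octahedral field the d⁹ configuration is t₂g⁶e_g³ (only one arrangement possible), giving 1 unpaired electron.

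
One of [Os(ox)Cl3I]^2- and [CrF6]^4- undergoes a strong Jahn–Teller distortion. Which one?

[Os(ox)Cl3I]^2-: Each oxalate is −2; each chloride is −1; each iodide is −1; balancing the −2 overall charge requires Os(IV). Os sits in group 8, so the d-electron count is 8 − 4 = 4. A 5d ion has a large Δₒ and is invariably low-spin. The d⁴ configuration leaves the e_g set evenly filled (or empty) — no strong Jahn–Teller driving force.
[CrF6]^4-: Ligand charges: each fluoride is −1. With an overall charge of −4 the chromium centre must be in the +2 oxidation state. Cr sits in group 6, so the d-electron count is 6 − 2 = 4. Fluoride is a weak-field ligand for a first-row metal, so the complex is high-spin. The t₂g³e_g¹ (high-spin) configuration has an unevenly filled e_g set; the Jahn–Teller theorem predicts a tetragonal distortion (typically axial elongation) to lift the degeneracy.

[CrF6]^4-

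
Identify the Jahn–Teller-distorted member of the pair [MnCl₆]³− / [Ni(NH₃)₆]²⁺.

[MnCl₆]³−

[MnCl₆]³−: Each chloride is −1; balancing the −3 overall charge requires Mn(III). Manganese is a group-7 element; Mn(III) is therefore d⁴. Chloride is a weak-field ligand for a first-row metal, so the complex is high-spin. The t₂g³e_g¹ (high-spin) configuration has an unevenly filled e_g set; the Jahn–Teller theorem predicts a tetragonal distortion (typically axial elongation) to lift the degeneracy.
[Ni(NH₃)₆]²⁺: Summing ligand charges against the +2 overall charge gives an oxidation state of +2 for nickel. Ni sits in group 10, so the d-electron count is 10 − 2 = 8. The d⁸ configuration leaves the e_g set evenly filled (or empty) — no strong Jahn–Teller driving force.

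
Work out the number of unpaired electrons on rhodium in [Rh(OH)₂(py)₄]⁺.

0

Ligand charges: each hydroxide is −1; pyridine is neutral. With an overall charge of +1 the rhodium centre must be in the +3 oxidation state.
Group 9 minus oxidation state 3 gives a d⁶ configuration.
The spin state decides the count: a 4d ion has a large Δₒ and is invariably low-spin.
An octahedral low-spin d⁶ ion is t₂g⁶e_g⁰, giving 0 unpaired electrons.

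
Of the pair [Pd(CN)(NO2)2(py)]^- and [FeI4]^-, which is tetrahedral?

For [Pd(CN)(NO2)2(py)]^-: Each cyanide is −1; each nitro (N-bound nitrite) is −1; pyridine is neutral; balancing the −1 overall charge requires Pd(II). Palladium is a group-10 element; Pd(II) is therefore d⁸. A 4d d⁸ ion has a large crystal-field splitting; square planar leaves the high-energy d_{x²−y²} orbital empty and maximises CFSE. → square planar.
For [FeI4]^-: Ligand charges: each iodide is −1. With an overall charge of −1 the iron centre must be in the +3 oxidation state. Fe sits in group 8, so the d-electron count is 8 − 3 = 5. A high-spin d⁵ ion has zero CFSE in either geometry, so four ligands adopt the sterically favoured tetrahedral geometry. → tetrahedral.

[FeI4]^-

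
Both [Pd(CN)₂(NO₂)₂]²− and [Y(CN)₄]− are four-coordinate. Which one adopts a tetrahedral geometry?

[Y(CN)₄]−

For [Pd(CN)₂(NO₂)₂]²−: Summing ligand charges against the −2 overall charge gives an oxidation state of +2 for palladium. Group 10 minus oxidation state 2 gives a d⁸ configuration. A 4d d⁸ ion has a large crystal-field splitting; square planar leaves the high-energy d_{x²−y²} orbital empty and maximises CFSE. → square planar.
For [Y(CN)₄]−: Each cyanide is −1; balancing the −1 overall charge requires Y(III). Yttrium is a group-3 element; Y(III) is therefore d⁰. A d⁰ ion has no crystal-field stabilisation preference between square planar and tetrahedral, so four ligands adopt the sterically favoured tetrahedral geometry. → tetrahedral.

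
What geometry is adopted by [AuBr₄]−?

Ligand charges: each bromide is −1. With an overall charge of −1 the gold centre must be in the +3 oxidation state.
Group 11 minus oxidation state 3 gives a d⁸ configuration.
Coordination number: 4.
A 5d d⁸ ion has a large crystal-field splitting; square planar leaves the high-energy d_{x²−y²} orbital empty and maximises CFSE.

square planar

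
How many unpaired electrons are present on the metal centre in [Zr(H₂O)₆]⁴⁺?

Summing ligand charges against the +4 overall charge gives an oxidation state of +4 for zirconium.
Group 4 minus oxidation state 4 gives a d⁰ configuration.
In an octahedral field the d⁰ configuration is t₂g⁰e_g⁰, giving 0 unpaired electrons.

0 unpaired electrons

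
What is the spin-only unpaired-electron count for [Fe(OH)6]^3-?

5

Ligand charges: each hydroxide is −1. With an overall charge of −3 the iron centre must be in the +3 oxidation state.
Group 8 minus oxidation state 3 gives a d⁵ configuration.
The spin state decides the count: Hydroxide is a weak-field ligand for a first-row metal, so the complex is high-spin.
An octahedral high-spin d⁵ ion is t₂g³e_g², giving 5 unpaired electrons.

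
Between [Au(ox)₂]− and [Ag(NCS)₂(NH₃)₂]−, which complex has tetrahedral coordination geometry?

For [Au(ox)₂]−: Ligand charges: each oxalate is −2. With an overall charge of −1 the gold centre must be in the +3 oxidation state. Group 11 minus oxidation state 3 gives a d⁸ configuration. A 5d d⁸ ion has a large crystal-field splitting; square planar leaves the high-energy d_{x²−y²} orbital empty and maximises CFSE. → square planar.
For [Ag(NCS)₂(NH₃)₂]−: Each isothiocyanate is −1; ammonia is neutral; balancing the −1 overall charge requires Ag(I). Ag sits in group 11, so the d-electron count is 11 − 1 = 10. A d¹⁰ ion has no crystal-field stabilisation preference between square planar and tetrahedral, so four ligands adopt the sterically favoured tetrahedral geometry. → tetrahedral.

[Ag(NCS)₂(NH₃)₂]−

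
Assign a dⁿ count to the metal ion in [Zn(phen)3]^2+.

Summing ligand charges against the +2 overall charge gives an oxidation state of +2 for zinc.
Zn sits in group 12, so the d-electron count is 12 − 2 = 10.

d¹⁰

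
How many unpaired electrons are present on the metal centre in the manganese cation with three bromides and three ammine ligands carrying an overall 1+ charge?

3 unpaired electrons

Each bromide is −1; ammonia is neutral; balancing the +1 overall charge requires Mn(IV).
Group 7 minus oxidation state 4 gives a d³ configuration.
In an octahedral field the d³ configuration is t₂g³e_g⁰ (only one arrangement possible), giving 3 unpaired electrons.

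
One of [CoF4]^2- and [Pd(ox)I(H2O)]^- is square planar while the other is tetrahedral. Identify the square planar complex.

For [CoF4]^2-: Each fluoride is −1; balancing the −2 overall charge requires Co(II). Group 9 minus oxidation state 2 gives a d⁷ configuration. For a high-spin 3d d⁷ ion with weak-field ligands the small Δₜ gives little square-planar CFSE advantage, so four ligands adopt the sterically favoured tetrahedral geometry. → tetrahedral.
For [Pd(ox)I(H2O)]^-: Summing ligand charges against the −1 overall charge gives an oxidation state of +2 for palladium. Group 10 minus oxidation state 2 gives a d⁸ configuration. A 4d d⁸ ion has a large crystal-field splitting; square planar leaves the high-energy d_{x²−y²} orbital empty and maximises CFSE. → square planar.

[Pd(ox)I(H2O)]^-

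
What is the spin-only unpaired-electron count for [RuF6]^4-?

Ligand charges: each fluoride is −1. With an overall charge of −4 the ruthenium centre must be in the +2 oxidation state.
Ru sits in group 8, so the d-electron count is 8 − 2 = 6.
The spin state decides the count: a 4d ion has a large Δₒ and is invariably low-spin.
An octahedral low-spin d⁶ ion is t₂g⁶e_g⁰, giving 0 unpaired electrons.

0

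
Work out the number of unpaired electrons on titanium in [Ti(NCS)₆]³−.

Ligand charges: each isothiocyanate is −1. With an overall charge of −3 the titanium centre must be in the +3 oxidation state.
Titanium is a group-4 element; Ti(III) is therefore d¹.
In an octahedral field the d¹ configuration is t₂g¹e_g⁰ (only one arrangement possible), giving 1 unpaired electron.

1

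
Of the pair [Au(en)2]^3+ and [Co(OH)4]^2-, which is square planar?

For [Au(en)2]^3+: Ligand charges: ethylenediamine is neutral. With an overall charge of +3 the gold centre must be in the +3 oxidation state. Gold is a group-11 element; Au(III) is therefore d⁸. A 5d d⁸ ion has a large crystal-field splitting; square planar leaves the high-energy d_{x²−y²} orbital empty and maximises CFSE. → square planar.
For [Co(OH)4]^2-: Summing ligand charges against the −2 overall charge gives an oxidation state of +2 for cobalt. Co sits in group 9, so the d-electron count is 9 − 2 = 7. For a high-spin 3d d⁷ ion with weak-field ligands the small Δₜ gives little square-planar CFSE advantage, so four ligands adopt the sterically favoured tetrahedral geometry. → tetrahedral.

[Au(en)2]^3+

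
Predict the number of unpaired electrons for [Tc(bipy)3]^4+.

3 unpaired electrons

Summing ligand charges against the +4 overall charge gives an oxidation state of +4 for technetium.
Tc sits in group 7, so the d-electron count is 7 − 4 = 3.
Counting donor atoms: 3×2,2′-bipyridine (bidentate) → 6 donors. Coordination number = 6.
In an octahedral field the d³ configuration is t₂g³e_g⁰ (only one arrangement possible), giving 3 unpaired electrons.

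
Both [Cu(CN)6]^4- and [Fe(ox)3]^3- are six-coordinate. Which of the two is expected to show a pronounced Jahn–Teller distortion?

[Cu(CN)6]^4-: Each cyanide is −1; balancing the −4 overall charge requires Cu(II). Group 11 minus oxidation state 2 gives a d⁹ configuration. The t₂g⁶e_g³ configuration has an unevenly filled e_g set; the Jahn–Teller theorem predicts a tetragonal distortion (typically axial elongation) to lift the degeneracy.
[Fe(ox)3]^3-: Each oxalate is −2; balancing the −3 overall charge requires Fe(III). Iron is a group-8 element; Fe(III) is therefore d⁵. Oxalate is a weak-field ligand for a first-row metal, so the complex is high-spin. The d⁵ configuration leaves the e_g set evenly filled (or empty) — no strong Jahn–Teller driving force.

[Cu(CN)6]^4-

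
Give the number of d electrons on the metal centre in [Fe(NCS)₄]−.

d5

Ligand charges: each isothiocyanate is −1. With an overall charge of −1 the iron centre must be in the +3 oxidation state.
Group 8 minus oxidation state 3 gives a d⁵ configuration.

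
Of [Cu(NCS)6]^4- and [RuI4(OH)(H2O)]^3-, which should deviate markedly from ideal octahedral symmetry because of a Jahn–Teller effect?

[Cu(NCS)6]^4-: Summing ligand charges against the −4 overall charge gives an oxidation state of +2 for copper. Cu sits in group 11, so the d-electron count is 11 − 2 = 9. The t₂g⁶e_g³ configuration has an unevenly filled e_g set; the Jahn–Teller theorem predicts a tetragonal distortion (typically axial elongation) to lift the degeneracy.
[RuI4(OH)(H2O)]^3-: Summing ligand charges against the −3 overall charge gives an oxidation state of +2 for ruthenium. Group 8 minus oxidation state 2 gives a d⁶ configuration. A 4d ion has a large Δₒ and is invariably low-spin. The d⁶ configuration leaves the e_g set evenly filled (or empty) — no strong Jahn–Teller driving force.

[Cu(NCS)6]^4-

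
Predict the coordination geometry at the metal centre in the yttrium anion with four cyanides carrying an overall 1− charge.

Ligand charges: each cyanide is −1. With an overall charge of −1 the yttrium centre must be in the +3 oxidation state.
Y sits in group 3, so the d-electron count is 3 − 3 = 0.
Coordination number: 4.
A d⁰ ion has no crystal-field stabilisation preference between square planar and tetrahedral, so four ligands adopt the sterically favoured tetrahedral geometry.

tetrahedral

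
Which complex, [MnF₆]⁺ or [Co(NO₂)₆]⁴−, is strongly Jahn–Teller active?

[Co(NO₂)₆]⁴−

[MnF₆]⁺: Summing ligand charges against the +1 overall charge gives an oxidation state of +7 for manganese. Manganese is a group-7 element; Mn(VII) is therefore d⁰. The d⁰ configuration leaves the e_g set evenly filled (or empty) — no strong Jahn–Teller driving force.
[Co(NO₂)₆]⁴−: Summing ligand charges against the −4 overall charge gives an oxidation state of +2 for cobalt. Cobalt is a group-9 element; Co(II) is therefore d⁷. Nitro (N-bound nitrite) is a strong-field ligand (high in the spectrochemical series) for a first-row metal, so the complex is low-spin. The t₂g⁶e_g¹ (low-spin) configuration has an unevenly filled e_g set; the Jahn–Teller theorem predicts a tetragonal distortion (typically axial elongation) to lift the degeneracy.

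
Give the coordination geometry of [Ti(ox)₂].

Summing ligand charges against the 0 overall charge gives an oxidation state of +4 for titanium.
Titanium is a group-4 element; Ti(IV) is therefore d⁰.
Counting donor atoms: 2×oxalate (bidentate) → 4 donors. Coordination number = 4.
A d⁰ ion has no crystal-field stabilisation preference between square planar and tetrahedral, so four ligands adopt the sterically favoured tetrahedral geometry.

tetrahedral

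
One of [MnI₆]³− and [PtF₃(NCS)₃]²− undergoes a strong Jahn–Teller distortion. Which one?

[MnI₆]³−: Ligand charges: each iodide is −1. With an overall charge of −3 the manganese centre must be in the +3 oxidation state. Mn sits in group 7, so the d-electron count is 7 − 3 = 4. Iodide is a weak-field ligand for a first-row metal, so the complex is high-spin. The t₂g³e_g¹ (high-spin) configuration has an unevenly filled e_g set; the Jahn–Teller theorem predicts a tetragonal distortion (typically axial elongation) to lift the degeneracy.
[PtF₃(NCS)₃]²−: Each fluoride is −1; each isothiocyanate is −1; balancing the −2 overall charge requires Pt(IV). Pt sits in group 10, so the d-electron count is 10 − 4 = 6. A 5d ion has a large Δₒ and is invariably low-spin. The d⁶ configuration leaves the e_g set evenly filled (or empty) — no strong Jahn–Teller driving force.

[MnI₆]³−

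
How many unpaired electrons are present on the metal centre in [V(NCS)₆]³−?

2 unpaired electrons

Summing ligand charges against the −3 overall charge gives an oxidation state of +3 for vanadium.
V sits in group 5, so the d-electron count is 5 − 3 = 2.
In an octahedral field the d² configuration is t₂g²e_g⁰ (only one arrangement possible), giving 2 unpaired electrons.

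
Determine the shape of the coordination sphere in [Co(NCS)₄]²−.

tetrahedral

Summing ligand charges against the −2 overall charge gives an oxidation state of +2 for cobalt.
Cobalt is a group-9 element; Co(II) is therefore d⁷.
Coordination number: 4.
Isothiocyanate is a weak-field ligand.
For a high-spin 3d d⁷ ion with weak-field ligands the small Δₜ gives little square-planar CFSE advantage, so four ligands adopt the sterically favoured tetrahedral geometry.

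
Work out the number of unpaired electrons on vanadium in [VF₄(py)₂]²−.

3 unpaired electrons

Ligand charges: each fluoride is −1; pyridine is neutral. With an overall charge of −2 the vanadium centre must be in the +2 oxidation state.
Group 5 minus oxidation state 2 gives a d³ configuration.
In an octahedral field the d³ configuration is t₂g³e_g⁰ (only one arrangement possible), giving 3 unpaired electrons.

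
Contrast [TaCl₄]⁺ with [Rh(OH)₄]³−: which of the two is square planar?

For [TaCl₄]⁺: Each chloride is −1; balancing the +1 overall charge requires Ta(V). Tantalum is a group-5 element; Ta(V) is therefore d⁰. A d⁰ ion has no crystal-field stabilisation preference between square planar and tetrahedral, so four ligands adopt the sterically favoured tetrahedral geometry. → tetrahedral.
For [Rh(OH)₄]³−: Summing ligand charges against the −3 overall charge gives an oxidation state of +1 for rhodium. Rhodium is a group-9 element; Rh(I) is therefore d⁸. A 4d d⁸ ion has a large crystal-field splitting; square planar leaves the high-energy d_{x²−y²} orbital empty and maximises CFSE. → square planar.

[Rh(OH)₄]³−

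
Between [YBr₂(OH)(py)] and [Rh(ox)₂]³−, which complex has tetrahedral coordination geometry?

For [YBr₂(OH)(py)]: Ligand charges: each bromide is −1; each hydroxide is −1; pyridine is neutral. With an overall charge of 0 the yttrium centre must be in the +3 oxidation state. Group 3 minus oxidation state 3 gives a d⁰ configuration. A d⁰ ion has no crystal-field stabilisation preference between square planar and tetrahedral, so four ligands adopt the sterically favoured tetrahedral geometry. → tetrahedral.
For [Rh(ox)₂]³−: Ligand charges: each oxalate is −2. With an overall charge of −3 the rhodium centre must be in the +1 oxidation state. Group 9 minus oxidation state 1 gives a d⁸ configuration. A 4d d⁸ ion has a large crystal-field splitting; square planar leaves the high-energy d_{x²−y²} orbital empty and maximises CFSE. → square planar.

[YBr₂(OH)(py)]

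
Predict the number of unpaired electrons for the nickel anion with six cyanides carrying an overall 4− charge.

Ligand charges: each cyanide is −1. With an overall charge of −4 the nickel centre must be in the +2 oxidation state.
Group 10 minus oxidation state 2 gives a d⁸ configuration.
In an octahedral field the d⁸ configuration is t₂g⁶e_g² (only one arrangement possible), giving 2 unpaired electrons.

2 unpaired electrons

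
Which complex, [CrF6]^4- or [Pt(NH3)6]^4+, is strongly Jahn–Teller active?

[CrF6]^4-

[CrF6]^4-: Ligand charges: each fluoride is −1. With an overall charge of −4 the chromium centre must be in the +2 oxidation state. Group 6 minus oxidation state 2 gives a d⁴ configuration. Fluoride is a weak-field ligand for a first-row metal, so the complex is high-spin. The t₂g³e_g¹ (high-spin) configuration has an unevenly filled e_g set; the Jahn–Teller theorem predicts a tetragonal distortion (typically axial elongation) to lift the degeneracy.
[Pt(NH3)6]^4+: Ammonia is neutral; balancing the +4 overall charge requires Pt(IV). Group 10 minus oxidation state 4 gives a d⁶ configuration. A 5d ion has a large Δₒ and is invariably low-spin. The d⁶ configuration leaves the e_g set evenly filled (or empty) — no strong Jahn–Teller driving force.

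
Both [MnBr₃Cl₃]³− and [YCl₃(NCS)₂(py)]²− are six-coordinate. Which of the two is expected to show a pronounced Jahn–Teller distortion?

[MnBr₃Cl₃]³−: Ligand charges: each bromide is −1; each chloride is −1. With an overall charge of −3 the manganese centre must be in the +3 oxidation state. Group 7 minus oxidation state 3 gives a d⁴ configuration. Bromide and chloride are weak-field ligands for a first-row metal, so the complex is high-spin. The t₂g³e_g¹ (high-spin) configuration has an unevenly filled e_g set; the Jahn–Teller theorem predicts a tetragonal distortion (typically axial elongation) to lift the degeneracy.
[YCl₃(NCS)₂(py)]²−: Summing ligand charges against the −2 overall charge gives an oxidation state of +3 for yttrium. Group 3 minus oxidation state 3 gives a d⁰ configuration. The d⁰ configuration leaves the e_g set evenly filled (or empty) — no strong Jahn–Teller driving force.

[MnBr₃Cl₃]³−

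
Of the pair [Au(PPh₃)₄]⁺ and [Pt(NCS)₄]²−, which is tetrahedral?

[Au(PPh₃)₄]⁺

For [Au(PPh₃)₄]⁺: Ligand charges: triphenylphosphine is neutral. With an overall charge of +1 the gold centre must be in the +1 oxidation state. Au sits in group 11, so the d-electron count is 11 − 1 = 10. A d¹⁰ ion has no crystal-field stabilisation preference between square planar and tetrahedral, so four ligands adopt the sterically favoured tetrahedral geometry. → tetrahedral.
For [Pt(NCS)₄]²−: Summing ligand charges against the −2 overall charge gives an oxidation state of +2 for platinum. Pt sits in group 10, so the d-electron count is 10 − 2 = 8. A 5d d⁸ ion has a large crystal-field splitting; square planar leaves the high-energy d_{x²−y²} orbital empty and maximises CFSE. → square planar.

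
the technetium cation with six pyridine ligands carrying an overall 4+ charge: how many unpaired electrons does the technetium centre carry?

3

Pyridine is neutral; balancing the +4 overall charge requires Tc(IV).
Tc sits in group 7, so the d-electron count is 7 − 4 = 3.
In an octahedral field the d³ configuration is t₂g³e_g⁰ (only one arrangement possible), giving 3 unpaired electrons.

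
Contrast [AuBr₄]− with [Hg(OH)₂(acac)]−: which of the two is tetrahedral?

For [AuBr₄]−: Summing ligand charges against the −1 overall charge gives an oxidation state of +3 for gold. Gold is a group-11 element; Au(III) is therefore d⁸. A 5d d⁸ ion has a large crystal-field splitting; square planar leaves the high-energy d_{x²−y²} orbital empty and maximises CFSE. → square planar.
For [Hg(OH)₂(acac)]−: Summing ligand charges against the −1 overall charge gives an oxidation state of +2 for mercury. Group 12 minus oxidation state 2 gives a d¹⁰ configuration. A d¹⁰ ion has no crystal-field stabilisation preference between square planar and tetrahedral, so four ligands adopt the sterically favoured tetrahedral geometry. → tetrahedral.

[Hg(OH)₂(acac)]−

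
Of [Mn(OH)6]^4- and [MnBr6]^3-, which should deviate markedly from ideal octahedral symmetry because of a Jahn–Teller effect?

[Mn(OH)6]^4-: Ligand charges: each hydroxide is −1. With an overall charge of −4 the manganese centre must be in the +2 oxidation state. Mn sits in group 7, so the d-electron count is 7 − 2 = 5. Hydroxide is a weak-field ligand for a first-row metal, so the complex is high-spin. The d⁵ configuration leaves the e_g set evenly filled (or empty) — no strong Jahn–Teller driving force.
[MnBr6]^3-: Ligand charges: each bromide is −1. With an overall charge of −3 the manganese centre must be in the +3 oxidation state. Manganese is a group-7 element; Mn(III) is therefore d⁴. Bromide is a weak-field ligand for a first-row metal, so the complex is high-spin. The t₂g³e_g¹ (high-spin) configuration has an unevenly filled e_g set; the Jahn–Teller theorem predicts a tetragonal distortion (typically axial elongation) to lift the degeneracy.

[MnBr6]^3-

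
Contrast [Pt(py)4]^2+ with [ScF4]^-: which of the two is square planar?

For [Pt(py)4]^2+: Pyridine is neutral; balancing the +2 overall charge requires Pt(II). Platinum is a group-10 element; Pt(II) is therefore d⁸. A 5d d⁸ ion has a large crystal-field splitting; square planar leaves the high-energy d_{x²−y²} orbital empty and maximises CFSE. → square planar.
For [ScF4]^-: Summing ligand charges against the −1 overall charge gives an oxidation state of +3 for scandium. Sc sits in group 3, so the d-electron count is 3 − 3 = 0. A d⁰ ion has no crystal-field stabilisation preference between square planar and tetrahedral, so four ligands adopt the sterically favoured tetrahedral geometry. → tetrahedral.

[Pt(py)4]^2+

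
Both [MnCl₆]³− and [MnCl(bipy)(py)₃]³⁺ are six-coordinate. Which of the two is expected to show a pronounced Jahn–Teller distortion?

[MnCl₆]³−: Each chloride is −1; balancing the −3 overall charge requires Mn(III). Mn sits in group 7, so the d-electron count is 7 − 3 = 4. Chloride is a weak-field ligand for a first-row metal, so the complex is high-spin. The t₂g³e_g¹ (high-spin) configuration has an unevenly filled e_g set; the Jahn–Teller theorem predicts a tetragonal distortion (typically axial elongation) to lift the degeneracy.
[MnCl(bipy)(py)₃]³⁺: Ligand charges: each chloride is −1; 2,2′-bipyridine is neutral; pyridine is neutral. With an overall charge of +3 the manganese centre must be in the +4 oxidation state. Group 7 minus oxidation state 4 gives a d³ configuration. The d³ configuration leaves the e_g set evenly filled (or empty) — no strong Jahn–Teller driving force.

[MnCl₆]³−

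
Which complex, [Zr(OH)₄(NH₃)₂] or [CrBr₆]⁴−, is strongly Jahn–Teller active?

[Zr(OH)₄(NH₃)₂]: Each hydroxide is −1; ammonia is neutral; balancing the 0 overall charge requires Zr(IV). Group 4 minus oxidation state 4 gives a d⁰ configuration. The d⁰ configuration leaves the e_g set evenly filled (or empty) — no strong Jahn–Teller driving force.
[CrBr₆]⁴−: Each bromide is −1; balancing the −4 overall charge requires Cr(II). Group 6 minus oxidation state 2 gives a d⁴ configuration. Bromide is a weak-field ligand for a first-row metal, so the complex is high-spin. The t₂g³e_g¹ (high-spin) configuration has an unevenly filled e_g set; the Jahn–Teller theorem predicts a tetragonal distortion (typically axial elongation) to lift the degeneracy.

[CrBr₆]⁴−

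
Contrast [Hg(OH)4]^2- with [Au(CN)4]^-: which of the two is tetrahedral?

For [Hg(OH)4]^2-: Each hydroxide is −1; balancing the −2 overall charge requires Hg(II). Hg sits in group 12, so the d-electron count is 12 − 2 = 10. A d¹⁰ ion has no crystal-field stabilisation preference between square planar and tetrahedral, so four ligands adopt the sterically favoured tetrahedral geometry. → tetrahedral.
For [Au(CN)4]^-: Each cyanide is −1; balancing the −1 overall charge requires Au(III). Au sits in group 11, so the d-electron count is 11 − 3 = 8. A 5d d⁸ ion has a large crystal-field splitting; square planar leaves the high-energy d_{x²−y²} orbital empty and maximises CFSE. → square planar.

[Hg(OH)4]^2-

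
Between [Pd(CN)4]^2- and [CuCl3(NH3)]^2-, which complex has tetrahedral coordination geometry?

For [Pd(CN)4]^2-: Summing ligand charges against the −2 overall charge gives an oxidation state of +2 for palladium. Pd sits in group 10, so the d-electron count is 10 − 2 = 8. A 4d d⁸ ion has a large crystal-field splitting; square planar leaves the high-energy d_{x²−y²} orbital empty and maximises CFSE. → square planar.
For [CuCl3(NH3)]^2-: Ligand charges: each chloride is −1; ammonia is neutral. With an overall charge of −2 the copper centre must be in the +1 oxidation state. Cu sits in group 11, so the d-electron count is 11 − 1 = 10. A d¹⁰ ion has no crystal-field stabilisation preference between square planar and tetrahedral, so four ligands adopt the sterically favoured tetrahedral geometry. → tetrahedral.

[CuCl3(NH3)]^2-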